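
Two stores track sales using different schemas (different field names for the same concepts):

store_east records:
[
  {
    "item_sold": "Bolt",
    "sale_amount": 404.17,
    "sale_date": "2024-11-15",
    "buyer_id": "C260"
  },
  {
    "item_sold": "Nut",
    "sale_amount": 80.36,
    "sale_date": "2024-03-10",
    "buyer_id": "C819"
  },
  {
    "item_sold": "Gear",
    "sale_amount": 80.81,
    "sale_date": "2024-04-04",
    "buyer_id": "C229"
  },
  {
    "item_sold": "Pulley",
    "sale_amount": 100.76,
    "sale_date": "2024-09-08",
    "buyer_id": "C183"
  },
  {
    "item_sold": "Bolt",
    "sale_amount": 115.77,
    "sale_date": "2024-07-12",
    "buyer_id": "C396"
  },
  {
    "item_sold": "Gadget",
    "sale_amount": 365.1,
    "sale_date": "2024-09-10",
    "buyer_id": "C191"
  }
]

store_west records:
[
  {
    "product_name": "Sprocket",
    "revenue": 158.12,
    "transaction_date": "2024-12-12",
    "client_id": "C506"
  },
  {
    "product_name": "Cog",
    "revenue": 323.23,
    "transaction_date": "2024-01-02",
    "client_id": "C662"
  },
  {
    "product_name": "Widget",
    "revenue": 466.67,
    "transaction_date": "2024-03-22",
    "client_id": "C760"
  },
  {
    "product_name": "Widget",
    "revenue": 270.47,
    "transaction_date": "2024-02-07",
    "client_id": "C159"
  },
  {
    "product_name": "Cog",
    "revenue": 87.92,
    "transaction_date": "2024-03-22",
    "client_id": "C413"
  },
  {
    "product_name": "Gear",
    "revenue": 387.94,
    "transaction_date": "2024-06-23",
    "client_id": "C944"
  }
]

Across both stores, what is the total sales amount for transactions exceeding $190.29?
2217.58

Schema mapping: "sale_amount" (store_east) = "revenue" (store_west) = sale amount

Sum of sales > $190.29 in store_east: 769.27
Sum of sales > $190.29 in store_west: 1448.31

Total: 769.27 + 1448.31 = 2217.58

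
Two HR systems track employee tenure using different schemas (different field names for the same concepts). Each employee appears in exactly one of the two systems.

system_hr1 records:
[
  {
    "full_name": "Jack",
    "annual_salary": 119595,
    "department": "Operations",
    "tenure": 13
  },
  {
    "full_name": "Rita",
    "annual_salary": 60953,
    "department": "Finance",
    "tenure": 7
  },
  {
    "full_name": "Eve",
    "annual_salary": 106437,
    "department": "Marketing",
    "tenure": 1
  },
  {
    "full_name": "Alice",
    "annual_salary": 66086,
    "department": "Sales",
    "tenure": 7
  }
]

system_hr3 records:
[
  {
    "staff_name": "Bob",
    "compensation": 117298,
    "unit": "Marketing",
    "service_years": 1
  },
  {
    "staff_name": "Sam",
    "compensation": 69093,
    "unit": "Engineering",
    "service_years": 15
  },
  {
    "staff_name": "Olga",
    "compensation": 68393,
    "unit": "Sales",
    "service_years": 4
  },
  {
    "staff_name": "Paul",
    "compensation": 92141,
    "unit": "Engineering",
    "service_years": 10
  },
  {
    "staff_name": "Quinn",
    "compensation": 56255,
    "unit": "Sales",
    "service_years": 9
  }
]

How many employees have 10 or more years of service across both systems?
3

Reconcile schemas: "tenure" (system_hr1) = "service_years" (system_hr3) = years of service

From system_hr1: 1 employees with >= 10 years
From system_hr3: 2 employees with >= 10 years

Total: 1 + 2 = 3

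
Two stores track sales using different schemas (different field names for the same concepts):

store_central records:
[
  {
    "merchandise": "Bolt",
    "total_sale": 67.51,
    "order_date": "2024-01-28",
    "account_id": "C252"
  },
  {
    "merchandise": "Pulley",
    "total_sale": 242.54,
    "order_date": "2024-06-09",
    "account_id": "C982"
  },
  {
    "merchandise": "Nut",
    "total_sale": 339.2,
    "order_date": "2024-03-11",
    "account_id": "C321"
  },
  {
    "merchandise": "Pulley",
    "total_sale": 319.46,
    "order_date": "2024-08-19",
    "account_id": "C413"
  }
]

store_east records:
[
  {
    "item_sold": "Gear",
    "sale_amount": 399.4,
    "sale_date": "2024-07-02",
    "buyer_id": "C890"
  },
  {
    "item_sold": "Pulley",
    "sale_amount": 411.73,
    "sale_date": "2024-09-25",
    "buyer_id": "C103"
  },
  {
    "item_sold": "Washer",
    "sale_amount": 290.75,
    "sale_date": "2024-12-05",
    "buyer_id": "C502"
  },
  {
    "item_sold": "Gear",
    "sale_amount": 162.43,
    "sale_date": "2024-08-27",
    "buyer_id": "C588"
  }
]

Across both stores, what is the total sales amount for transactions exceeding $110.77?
2165.51

Schema mapping: "total_sale" (store_central) = "sale_amount" (store_east) = sale amount

Sum of sales > $110.77 in store_central: 901.2
Sum of sales > $110.77 in store_east: 1264.31

Total: 901.2 + 1264.31 = 2165.51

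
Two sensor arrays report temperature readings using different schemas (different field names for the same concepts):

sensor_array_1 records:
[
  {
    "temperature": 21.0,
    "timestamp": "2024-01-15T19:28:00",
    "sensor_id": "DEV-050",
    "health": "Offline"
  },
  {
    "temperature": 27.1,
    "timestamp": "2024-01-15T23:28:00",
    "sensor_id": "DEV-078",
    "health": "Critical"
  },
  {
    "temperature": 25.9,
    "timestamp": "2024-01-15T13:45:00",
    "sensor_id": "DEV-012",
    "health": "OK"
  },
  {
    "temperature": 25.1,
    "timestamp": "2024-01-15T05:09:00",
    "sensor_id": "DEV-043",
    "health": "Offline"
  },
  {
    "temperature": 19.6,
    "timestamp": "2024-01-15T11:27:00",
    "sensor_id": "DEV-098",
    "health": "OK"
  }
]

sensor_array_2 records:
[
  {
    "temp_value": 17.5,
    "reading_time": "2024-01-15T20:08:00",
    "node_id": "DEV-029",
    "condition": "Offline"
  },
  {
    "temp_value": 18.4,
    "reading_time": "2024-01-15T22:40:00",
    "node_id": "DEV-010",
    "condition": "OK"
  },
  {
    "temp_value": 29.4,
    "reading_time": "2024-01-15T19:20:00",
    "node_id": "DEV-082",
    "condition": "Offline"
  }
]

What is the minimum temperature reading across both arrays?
17.5

Schema mapping: "temperature" (sensor_array_1) = "temp_value" (sensor_array_2) = temperature reading

Minimum in sensor_array_1: 19.6
Minimum in sensor_array_2: 17.5

Overall minimum: min(19.6, 17.5) = 17.5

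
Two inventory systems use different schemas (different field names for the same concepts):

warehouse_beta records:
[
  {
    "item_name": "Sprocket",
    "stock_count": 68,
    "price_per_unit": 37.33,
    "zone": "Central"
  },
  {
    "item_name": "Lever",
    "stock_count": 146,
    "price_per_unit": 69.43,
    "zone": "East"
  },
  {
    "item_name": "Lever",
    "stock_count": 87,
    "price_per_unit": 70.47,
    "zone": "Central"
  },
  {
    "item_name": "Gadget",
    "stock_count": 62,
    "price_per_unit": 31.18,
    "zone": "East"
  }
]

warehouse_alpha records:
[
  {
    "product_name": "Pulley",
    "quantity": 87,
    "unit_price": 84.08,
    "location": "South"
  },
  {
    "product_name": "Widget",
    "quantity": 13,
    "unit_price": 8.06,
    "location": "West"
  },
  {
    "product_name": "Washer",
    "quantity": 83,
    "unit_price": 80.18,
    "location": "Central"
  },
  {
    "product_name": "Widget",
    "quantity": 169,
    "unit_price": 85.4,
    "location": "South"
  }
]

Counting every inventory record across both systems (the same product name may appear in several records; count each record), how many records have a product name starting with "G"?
1

Schema mapping: "item_name" (warehouse_beta) = "product_name" (warehouse_alpha) = product name

Records with product name starting with "G" in warehouse_beta: 1
Records with product name starting with "G" in warehouse_alpha: 0

Total: 1 + 0 = 1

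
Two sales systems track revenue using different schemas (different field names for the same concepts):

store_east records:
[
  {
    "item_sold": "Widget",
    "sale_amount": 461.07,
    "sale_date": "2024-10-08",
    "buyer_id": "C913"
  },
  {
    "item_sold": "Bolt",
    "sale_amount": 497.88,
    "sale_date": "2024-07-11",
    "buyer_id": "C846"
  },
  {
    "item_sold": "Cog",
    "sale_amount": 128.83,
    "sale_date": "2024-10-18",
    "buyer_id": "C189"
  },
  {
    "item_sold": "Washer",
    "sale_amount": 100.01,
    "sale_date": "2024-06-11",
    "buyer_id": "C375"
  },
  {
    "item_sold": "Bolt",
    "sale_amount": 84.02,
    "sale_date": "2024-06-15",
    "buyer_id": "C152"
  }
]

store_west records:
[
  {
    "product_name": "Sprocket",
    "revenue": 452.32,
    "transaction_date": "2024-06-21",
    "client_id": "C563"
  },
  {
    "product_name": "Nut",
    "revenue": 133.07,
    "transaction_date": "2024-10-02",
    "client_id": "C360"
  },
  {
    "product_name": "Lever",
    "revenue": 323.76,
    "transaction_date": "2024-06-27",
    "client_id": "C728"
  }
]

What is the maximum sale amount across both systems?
497.88

Reconcile: "sale_amount" (store_east) = "revenue" (store_west) = sale amount

Maximum in store_east: 497.88
Maximum in store_west: 452.32

Overall maximum: max(497.88, 452.32) = 497.88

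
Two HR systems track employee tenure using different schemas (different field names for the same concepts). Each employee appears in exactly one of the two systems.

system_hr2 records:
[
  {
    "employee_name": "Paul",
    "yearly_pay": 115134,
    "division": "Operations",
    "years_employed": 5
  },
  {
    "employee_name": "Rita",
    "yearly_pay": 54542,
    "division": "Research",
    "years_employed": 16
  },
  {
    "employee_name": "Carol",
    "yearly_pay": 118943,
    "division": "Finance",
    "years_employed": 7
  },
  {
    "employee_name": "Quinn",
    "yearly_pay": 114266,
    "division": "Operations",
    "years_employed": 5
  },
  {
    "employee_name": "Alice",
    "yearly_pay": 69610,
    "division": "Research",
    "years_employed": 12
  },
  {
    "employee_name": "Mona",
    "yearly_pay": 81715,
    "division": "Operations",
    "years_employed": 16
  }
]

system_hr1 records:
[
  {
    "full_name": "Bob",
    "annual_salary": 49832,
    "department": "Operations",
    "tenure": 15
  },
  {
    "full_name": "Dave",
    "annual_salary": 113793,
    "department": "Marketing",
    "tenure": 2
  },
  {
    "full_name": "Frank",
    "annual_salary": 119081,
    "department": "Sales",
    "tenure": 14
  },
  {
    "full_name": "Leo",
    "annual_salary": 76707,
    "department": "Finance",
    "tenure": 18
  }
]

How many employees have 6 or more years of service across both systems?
7

Reconcile schemas: "years_employed" (system_hr2) = "tenure" (system_hr1) = years of service

From system_hr2: 4 employees with >= 6 years
From system_hr1: 3 employees with >= 6 years

Total: 4 + 3 = 7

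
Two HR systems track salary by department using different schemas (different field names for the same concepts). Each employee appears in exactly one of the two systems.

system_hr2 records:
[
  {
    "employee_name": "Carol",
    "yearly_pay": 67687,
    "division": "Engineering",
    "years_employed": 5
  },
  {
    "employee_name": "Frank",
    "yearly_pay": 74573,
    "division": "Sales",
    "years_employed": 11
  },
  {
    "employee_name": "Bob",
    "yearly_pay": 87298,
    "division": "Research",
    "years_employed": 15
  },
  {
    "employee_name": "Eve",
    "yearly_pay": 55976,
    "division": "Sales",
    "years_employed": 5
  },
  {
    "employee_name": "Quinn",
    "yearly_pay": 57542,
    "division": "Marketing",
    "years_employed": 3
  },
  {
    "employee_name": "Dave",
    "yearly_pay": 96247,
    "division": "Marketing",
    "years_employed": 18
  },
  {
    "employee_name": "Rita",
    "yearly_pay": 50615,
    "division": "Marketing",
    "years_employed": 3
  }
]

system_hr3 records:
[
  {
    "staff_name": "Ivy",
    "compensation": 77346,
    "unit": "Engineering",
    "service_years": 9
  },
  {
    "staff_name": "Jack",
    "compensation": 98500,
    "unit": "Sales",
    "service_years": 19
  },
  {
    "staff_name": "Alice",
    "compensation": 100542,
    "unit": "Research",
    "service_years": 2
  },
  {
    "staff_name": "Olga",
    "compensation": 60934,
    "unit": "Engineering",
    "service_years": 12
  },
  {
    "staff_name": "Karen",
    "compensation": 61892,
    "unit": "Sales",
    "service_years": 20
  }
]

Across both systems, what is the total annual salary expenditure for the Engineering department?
205967

Schema mappings:
- "division" (system_hr2) = "unit" (system_hr3) = department
- "yearly_pay" (system_hr2) = "compensation" (system_hr3) = salary

Engineering salaries from system_hr2: 67687
Engineering salaries from system_hr3: 138280

Total: 67687 + 138280 = 205967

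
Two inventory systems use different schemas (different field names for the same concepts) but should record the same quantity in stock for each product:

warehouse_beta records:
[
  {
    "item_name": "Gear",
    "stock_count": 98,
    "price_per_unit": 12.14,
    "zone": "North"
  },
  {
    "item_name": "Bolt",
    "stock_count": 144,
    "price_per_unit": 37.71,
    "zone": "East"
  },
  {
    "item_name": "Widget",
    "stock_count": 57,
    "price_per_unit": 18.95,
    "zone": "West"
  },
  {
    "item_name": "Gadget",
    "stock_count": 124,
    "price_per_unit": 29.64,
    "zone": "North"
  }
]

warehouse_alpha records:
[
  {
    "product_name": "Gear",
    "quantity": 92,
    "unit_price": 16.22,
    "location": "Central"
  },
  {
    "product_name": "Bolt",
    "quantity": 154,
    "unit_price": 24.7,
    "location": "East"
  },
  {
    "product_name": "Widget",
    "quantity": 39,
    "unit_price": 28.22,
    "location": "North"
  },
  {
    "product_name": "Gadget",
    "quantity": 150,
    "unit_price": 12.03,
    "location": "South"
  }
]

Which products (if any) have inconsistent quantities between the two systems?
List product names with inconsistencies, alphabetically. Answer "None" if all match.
Bolt, Gadget, Gear, Widget

Schema mappings:
- "item_name" (warehouse_beta) = "product_name" (warehouse_alpha) = product name
- "stock_count" (warehouse_beta) = "quantity" (warehouse_alpha) = quantity

Comparison:
  Gear: 98 vs 92 - MISMATCH
  Bolt: 144 vs 154 - MISMATCH
  Widget: 57 vs 39 - MISMATCH
  Gadget: 124 vs 150 - MISMATCH

Products with inconsistencies: Bolt, Gadget, Gear, Widget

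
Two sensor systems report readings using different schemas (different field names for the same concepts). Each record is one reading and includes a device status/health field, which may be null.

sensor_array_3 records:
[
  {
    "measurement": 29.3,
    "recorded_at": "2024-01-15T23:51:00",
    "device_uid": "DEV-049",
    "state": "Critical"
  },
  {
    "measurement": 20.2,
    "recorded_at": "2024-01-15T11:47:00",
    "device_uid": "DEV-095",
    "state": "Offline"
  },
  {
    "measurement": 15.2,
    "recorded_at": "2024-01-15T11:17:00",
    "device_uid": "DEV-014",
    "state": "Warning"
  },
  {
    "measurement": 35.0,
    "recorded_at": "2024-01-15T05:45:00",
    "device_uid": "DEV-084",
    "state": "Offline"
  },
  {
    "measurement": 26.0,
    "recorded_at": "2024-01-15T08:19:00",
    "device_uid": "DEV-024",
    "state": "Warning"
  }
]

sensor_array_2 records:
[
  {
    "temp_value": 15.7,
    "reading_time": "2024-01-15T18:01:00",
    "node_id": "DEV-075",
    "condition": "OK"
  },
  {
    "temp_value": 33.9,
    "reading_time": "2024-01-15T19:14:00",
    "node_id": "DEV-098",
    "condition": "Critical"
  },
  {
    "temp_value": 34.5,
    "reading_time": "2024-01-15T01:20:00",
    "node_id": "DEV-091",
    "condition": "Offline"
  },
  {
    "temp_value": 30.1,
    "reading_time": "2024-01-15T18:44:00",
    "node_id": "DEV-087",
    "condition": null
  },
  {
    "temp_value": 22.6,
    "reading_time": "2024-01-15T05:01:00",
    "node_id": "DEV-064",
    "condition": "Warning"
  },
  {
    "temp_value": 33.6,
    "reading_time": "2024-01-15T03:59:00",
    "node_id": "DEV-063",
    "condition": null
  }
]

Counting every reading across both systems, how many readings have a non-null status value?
9

Schema mapping: "state" (sensor_array_3) = "condition" (sensor_array_2) = status

Non-null in sensor_array_3: 5
Non-null in sensor_array_2: 4

Total non-null: 5 + 4 = 9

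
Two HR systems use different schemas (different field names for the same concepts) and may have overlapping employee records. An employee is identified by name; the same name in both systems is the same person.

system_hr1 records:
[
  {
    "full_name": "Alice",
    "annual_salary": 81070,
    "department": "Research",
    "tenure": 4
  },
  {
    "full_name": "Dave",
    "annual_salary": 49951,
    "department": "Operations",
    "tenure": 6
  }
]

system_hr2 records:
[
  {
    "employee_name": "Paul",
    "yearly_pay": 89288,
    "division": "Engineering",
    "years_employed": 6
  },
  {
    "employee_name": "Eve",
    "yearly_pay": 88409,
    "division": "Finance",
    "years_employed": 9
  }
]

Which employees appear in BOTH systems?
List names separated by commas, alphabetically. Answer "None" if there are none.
None

Schema mapping: "full_name" (system_hr1) = "employee_name" (system_hr2) = employee name

Names in system_hr1: ['Alice', 'Dave']
Names in system_hr2: ['Eve', 'Paul']

Intersection: None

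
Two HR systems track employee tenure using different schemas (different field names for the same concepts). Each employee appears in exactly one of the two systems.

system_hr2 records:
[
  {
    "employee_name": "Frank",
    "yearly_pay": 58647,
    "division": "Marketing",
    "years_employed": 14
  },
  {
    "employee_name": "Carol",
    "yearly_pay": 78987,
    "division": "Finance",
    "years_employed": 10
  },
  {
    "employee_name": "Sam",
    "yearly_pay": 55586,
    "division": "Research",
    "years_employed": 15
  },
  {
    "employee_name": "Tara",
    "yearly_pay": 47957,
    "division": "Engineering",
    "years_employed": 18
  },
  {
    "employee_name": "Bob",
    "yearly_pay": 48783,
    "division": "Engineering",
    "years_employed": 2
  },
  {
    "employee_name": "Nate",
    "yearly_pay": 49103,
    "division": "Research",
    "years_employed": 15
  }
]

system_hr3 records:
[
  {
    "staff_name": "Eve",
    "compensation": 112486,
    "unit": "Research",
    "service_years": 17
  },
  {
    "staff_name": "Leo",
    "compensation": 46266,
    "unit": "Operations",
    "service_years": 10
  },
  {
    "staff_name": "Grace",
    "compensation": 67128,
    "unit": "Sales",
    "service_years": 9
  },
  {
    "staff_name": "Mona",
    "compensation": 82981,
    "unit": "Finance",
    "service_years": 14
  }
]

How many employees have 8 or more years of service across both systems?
9

Reconcile schemas: "years_employed" (system_hr2) = "service_years" (system_hr3) = years of service

From system_hr2: 5 employees with >= 8 years
From system_hr3: 4 employees with >= 8 years

Total: 5 + 4 = 9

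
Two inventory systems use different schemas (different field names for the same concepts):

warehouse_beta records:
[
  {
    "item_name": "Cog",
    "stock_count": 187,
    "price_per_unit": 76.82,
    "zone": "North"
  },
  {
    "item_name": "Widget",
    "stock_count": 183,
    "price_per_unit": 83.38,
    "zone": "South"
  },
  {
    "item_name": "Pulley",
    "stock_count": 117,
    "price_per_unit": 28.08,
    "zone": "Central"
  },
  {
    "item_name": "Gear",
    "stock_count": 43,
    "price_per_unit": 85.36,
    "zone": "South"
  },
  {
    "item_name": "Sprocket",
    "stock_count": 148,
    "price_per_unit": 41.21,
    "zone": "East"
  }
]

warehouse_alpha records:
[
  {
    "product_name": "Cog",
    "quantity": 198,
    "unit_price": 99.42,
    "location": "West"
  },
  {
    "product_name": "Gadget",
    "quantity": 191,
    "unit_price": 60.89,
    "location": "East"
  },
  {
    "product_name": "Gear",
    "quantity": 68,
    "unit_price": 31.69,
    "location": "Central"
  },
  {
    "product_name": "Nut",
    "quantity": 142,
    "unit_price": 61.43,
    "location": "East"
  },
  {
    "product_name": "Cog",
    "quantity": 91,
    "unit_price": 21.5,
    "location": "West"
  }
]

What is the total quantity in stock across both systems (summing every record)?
1368

To reconcile these schemas, identify the field holding the quantity in stock in each system:
1. In warehouse_beta it is "stock_count"
2. In warehouse_alpha it is "quantity"

From warehouse_beta: 187 + 183 + 117 + 43 + 148 = 678
From warehouse_alpha: 198 + 191 + 68 + 142 + 91 = 690

Total: 678 + 690 = 1368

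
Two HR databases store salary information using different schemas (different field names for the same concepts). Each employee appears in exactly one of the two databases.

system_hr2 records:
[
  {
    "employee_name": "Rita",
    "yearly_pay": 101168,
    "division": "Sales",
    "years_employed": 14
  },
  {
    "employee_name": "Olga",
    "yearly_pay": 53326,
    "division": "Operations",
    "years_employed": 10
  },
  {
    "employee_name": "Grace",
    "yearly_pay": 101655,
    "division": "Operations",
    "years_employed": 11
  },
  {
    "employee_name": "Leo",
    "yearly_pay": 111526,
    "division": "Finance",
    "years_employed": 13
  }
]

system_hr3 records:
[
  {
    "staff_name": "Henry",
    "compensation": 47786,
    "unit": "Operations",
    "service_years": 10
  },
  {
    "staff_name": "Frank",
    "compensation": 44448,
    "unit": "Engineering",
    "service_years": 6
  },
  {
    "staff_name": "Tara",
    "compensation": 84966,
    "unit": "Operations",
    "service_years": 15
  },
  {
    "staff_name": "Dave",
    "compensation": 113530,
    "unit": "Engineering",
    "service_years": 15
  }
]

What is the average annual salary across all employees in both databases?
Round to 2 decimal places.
82300.63

Schema mapping: "yearly_pay" (system_hr2) = "compensation" (system_hr3) = annual salary

All salaries: [101168, 53326, 101655, 111526, 47786, 44448, 84966, 113530]
Sum: 658405
Count: 8
Average: 658405 / 8 = 82300.63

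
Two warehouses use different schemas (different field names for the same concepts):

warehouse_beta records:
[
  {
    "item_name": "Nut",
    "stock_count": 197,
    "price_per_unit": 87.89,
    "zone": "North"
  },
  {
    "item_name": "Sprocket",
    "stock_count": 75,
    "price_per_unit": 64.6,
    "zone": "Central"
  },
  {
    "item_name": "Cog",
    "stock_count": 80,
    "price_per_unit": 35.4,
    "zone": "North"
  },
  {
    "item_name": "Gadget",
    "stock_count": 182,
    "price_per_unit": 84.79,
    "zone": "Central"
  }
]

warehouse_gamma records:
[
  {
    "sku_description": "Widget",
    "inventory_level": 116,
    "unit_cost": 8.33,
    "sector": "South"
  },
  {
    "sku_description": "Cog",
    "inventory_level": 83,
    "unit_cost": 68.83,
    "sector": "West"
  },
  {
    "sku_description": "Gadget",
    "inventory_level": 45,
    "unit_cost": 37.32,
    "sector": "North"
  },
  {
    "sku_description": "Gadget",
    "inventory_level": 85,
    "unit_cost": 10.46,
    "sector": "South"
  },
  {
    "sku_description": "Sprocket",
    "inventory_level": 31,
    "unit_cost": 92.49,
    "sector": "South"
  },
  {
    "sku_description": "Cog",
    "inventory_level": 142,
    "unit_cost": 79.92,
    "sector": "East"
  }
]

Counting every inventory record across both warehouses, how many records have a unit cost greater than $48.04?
6

Schema mapping: "price_per_unit" (warehouse_beta) = "unit_cost" (warehouse_gamma) = unit cost

Records > $48.04 in warehouse_beta: 3
Records > $48.04 in warehouse_gamma: 3

Total count: 3 + 3 = 6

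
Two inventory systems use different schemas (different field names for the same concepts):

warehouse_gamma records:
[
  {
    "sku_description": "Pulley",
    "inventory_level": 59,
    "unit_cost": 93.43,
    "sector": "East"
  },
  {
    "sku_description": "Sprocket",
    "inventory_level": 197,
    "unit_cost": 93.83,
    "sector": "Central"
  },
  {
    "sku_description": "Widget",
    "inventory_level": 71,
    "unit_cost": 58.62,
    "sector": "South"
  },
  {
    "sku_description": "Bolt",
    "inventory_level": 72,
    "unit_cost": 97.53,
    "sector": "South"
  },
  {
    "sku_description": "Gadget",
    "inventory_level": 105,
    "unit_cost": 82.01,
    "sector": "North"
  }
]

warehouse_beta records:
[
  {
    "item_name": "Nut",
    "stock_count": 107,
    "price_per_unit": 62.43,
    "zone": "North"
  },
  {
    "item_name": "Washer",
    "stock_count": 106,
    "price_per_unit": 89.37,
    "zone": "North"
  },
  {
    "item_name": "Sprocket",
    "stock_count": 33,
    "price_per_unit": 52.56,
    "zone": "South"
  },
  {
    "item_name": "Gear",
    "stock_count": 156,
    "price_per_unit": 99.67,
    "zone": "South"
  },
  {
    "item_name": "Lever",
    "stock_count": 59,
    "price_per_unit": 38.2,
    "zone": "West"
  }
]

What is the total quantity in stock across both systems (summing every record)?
965

To reconcile these schemas, identify the field holding the quantity in stock in each system:
1. In warehouse_gamma it is "inventory_level"
2. In warehouse_beta it is "stock_count"

From warehouse_gamma: 59 + 197 + 71 + 72 + 105 = 504
From warehouse_beta: 107 + 106 + 33 + 156 + 59 = 461

Total: 504 + 461 = 965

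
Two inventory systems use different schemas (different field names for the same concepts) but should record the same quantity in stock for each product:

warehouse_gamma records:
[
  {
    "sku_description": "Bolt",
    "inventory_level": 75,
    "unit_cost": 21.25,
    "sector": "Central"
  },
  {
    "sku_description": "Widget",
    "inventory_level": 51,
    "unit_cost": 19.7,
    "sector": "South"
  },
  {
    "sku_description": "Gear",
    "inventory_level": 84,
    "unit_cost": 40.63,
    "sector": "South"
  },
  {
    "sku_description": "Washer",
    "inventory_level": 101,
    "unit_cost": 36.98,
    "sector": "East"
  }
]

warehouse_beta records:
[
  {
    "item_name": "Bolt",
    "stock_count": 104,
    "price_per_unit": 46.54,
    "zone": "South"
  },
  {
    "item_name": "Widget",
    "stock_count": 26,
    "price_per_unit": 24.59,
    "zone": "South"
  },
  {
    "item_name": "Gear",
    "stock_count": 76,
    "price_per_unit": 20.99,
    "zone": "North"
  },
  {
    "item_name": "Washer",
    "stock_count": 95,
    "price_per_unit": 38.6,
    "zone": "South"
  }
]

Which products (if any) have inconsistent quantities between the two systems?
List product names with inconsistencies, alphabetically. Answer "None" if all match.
Bolt, Gear, Washer, Widget

Schema mappings:
- "sku_description" (warehouse_gamma) = "item_name" (warehouse_beta) = product name
- "inventory_level" (warehouse_gamma) = "stock_count" (warehouse_beta) = quantity

Comparison:
  Bolt: 75 vs 104 - MISMATCH
  Widget: 51 vs 26 - MISMATCH
  Gear: 84 vs 76 - MISMATCH
  Washer: 101 vs 95 - MISMATCH

Products with inconsistencies: Bolt, Gear, Washer, Widget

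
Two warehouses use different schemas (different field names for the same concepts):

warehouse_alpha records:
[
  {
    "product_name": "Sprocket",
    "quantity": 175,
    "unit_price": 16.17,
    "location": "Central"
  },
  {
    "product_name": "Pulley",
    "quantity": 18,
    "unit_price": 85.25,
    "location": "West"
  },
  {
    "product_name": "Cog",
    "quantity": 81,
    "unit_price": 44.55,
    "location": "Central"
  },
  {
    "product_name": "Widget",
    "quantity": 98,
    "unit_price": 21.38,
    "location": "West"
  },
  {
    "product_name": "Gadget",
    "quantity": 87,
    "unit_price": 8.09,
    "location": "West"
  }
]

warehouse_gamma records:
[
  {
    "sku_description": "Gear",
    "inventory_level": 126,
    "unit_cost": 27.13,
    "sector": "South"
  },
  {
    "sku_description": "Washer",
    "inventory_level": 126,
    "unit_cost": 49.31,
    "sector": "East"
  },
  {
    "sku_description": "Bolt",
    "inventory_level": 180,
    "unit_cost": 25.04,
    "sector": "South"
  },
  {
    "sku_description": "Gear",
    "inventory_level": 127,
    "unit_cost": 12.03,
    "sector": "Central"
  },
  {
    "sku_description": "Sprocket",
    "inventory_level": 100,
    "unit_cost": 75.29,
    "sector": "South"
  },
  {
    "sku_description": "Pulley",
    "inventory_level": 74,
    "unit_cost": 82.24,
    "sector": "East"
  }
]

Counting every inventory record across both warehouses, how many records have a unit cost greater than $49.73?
3

Schema mapping: "unit_price" (warehouse_alpha) = "unit_cost" (warehouse_gamma) = unit cost

Records > $49.73 in warehouse_alpha: 1
Records > $49.73 in warehouse_gamma: 2

Total count: 1 + 2 = 3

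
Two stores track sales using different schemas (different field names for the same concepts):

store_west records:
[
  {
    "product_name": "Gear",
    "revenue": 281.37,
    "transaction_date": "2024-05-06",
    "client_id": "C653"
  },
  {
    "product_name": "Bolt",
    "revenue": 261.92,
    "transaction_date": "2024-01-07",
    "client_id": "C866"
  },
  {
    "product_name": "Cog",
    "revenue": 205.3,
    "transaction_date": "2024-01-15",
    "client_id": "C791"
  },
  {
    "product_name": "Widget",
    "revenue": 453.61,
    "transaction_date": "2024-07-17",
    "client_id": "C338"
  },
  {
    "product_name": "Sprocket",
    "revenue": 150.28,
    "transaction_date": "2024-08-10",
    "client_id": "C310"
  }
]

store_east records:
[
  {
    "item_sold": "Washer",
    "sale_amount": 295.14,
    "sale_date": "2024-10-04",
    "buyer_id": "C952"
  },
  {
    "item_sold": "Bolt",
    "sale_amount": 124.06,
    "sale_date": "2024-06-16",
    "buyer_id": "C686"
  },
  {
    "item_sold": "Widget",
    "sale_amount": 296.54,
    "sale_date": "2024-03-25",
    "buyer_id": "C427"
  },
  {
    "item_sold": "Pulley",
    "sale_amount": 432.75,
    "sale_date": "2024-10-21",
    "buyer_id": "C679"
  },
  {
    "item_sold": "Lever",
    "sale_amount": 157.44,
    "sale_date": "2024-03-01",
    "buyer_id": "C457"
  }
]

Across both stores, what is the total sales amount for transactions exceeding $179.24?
2226.63

Schema mapping: "revenue" (store_west) = "sale_amount" (store_east) = sale amount

Sum of sales > $179.24 in store_west: 1202.2
Sum of sales > $179.24 in store_east: 1024.43

Total: 1202.2 + 1024.43 = 2226.63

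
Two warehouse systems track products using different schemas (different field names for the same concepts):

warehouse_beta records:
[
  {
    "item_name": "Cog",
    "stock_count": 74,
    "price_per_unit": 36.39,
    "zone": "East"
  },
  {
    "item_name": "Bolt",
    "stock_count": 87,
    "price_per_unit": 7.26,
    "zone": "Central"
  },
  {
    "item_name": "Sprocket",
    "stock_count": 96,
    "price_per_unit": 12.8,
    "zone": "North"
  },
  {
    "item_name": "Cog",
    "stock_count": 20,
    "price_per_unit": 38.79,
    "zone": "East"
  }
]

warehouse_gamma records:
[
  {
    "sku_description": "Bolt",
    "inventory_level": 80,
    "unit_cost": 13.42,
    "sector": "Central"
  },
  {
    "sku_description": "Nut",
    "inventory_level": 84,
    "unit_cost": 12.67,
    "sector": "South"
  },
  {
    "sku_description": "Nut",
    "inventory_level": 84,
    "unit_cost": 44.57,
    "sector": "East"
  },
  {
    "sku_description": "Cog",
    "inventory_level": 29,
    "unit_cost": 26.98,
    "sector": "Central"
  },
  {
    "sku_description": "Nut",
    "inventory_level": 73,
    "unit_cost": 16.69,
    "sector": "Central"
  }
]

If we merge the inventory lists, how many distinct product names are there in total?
4

Schema mapping: "item_name" (warehouse_beta) = "sku_description" (warehouse_gamma) = product name

Products in warehouse_beta: ['Bolt', 'Cog', 'Sprocket']
Products in warehouse_gamma: ['Bolt', 'Cog', 'Nut']

Union (unique products): ['Bolt', 'Cog', 'Nut', 'Sprocket']
Count: 4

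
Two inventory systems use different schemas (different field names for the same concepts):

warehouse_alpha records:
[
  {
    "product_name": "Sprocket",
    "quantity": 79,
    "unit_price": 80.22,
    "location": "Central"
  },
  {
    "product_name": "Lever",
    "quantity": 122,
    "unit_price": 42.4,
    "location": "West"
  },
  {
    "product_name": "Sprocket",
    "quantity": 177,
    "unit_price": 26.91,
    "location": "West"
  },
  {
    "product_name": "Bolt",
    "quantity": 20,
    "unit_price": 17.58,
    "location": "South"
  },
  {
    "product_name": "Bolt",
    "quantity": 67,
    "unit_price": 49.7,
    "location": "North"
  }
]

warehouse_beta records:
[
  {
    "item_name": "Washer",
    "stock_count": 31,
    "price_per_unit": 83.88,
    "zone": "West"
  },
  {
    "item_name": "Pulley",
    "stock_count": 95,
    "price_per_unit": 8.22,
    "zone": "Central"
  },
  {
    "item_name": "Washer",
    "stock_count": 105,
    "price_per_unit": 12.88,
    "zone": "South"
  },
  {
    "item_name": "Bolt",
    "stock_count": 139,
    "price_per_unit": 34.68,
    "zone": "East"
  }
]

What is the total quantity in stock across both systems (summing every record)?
835

To reconcile these schemas, identify the field holding the quantity in stock in each system:
1. In warehouse_alpha it is "quantity"
2. In warehouse_beta it is "stock_count"

From warehouse_alpha: 79 + 122 + 177 + 20 + 67 = 465
From warehouse_beta: 31 + 95 + 105 + 139 = 370

Total: 465 + 370 = 835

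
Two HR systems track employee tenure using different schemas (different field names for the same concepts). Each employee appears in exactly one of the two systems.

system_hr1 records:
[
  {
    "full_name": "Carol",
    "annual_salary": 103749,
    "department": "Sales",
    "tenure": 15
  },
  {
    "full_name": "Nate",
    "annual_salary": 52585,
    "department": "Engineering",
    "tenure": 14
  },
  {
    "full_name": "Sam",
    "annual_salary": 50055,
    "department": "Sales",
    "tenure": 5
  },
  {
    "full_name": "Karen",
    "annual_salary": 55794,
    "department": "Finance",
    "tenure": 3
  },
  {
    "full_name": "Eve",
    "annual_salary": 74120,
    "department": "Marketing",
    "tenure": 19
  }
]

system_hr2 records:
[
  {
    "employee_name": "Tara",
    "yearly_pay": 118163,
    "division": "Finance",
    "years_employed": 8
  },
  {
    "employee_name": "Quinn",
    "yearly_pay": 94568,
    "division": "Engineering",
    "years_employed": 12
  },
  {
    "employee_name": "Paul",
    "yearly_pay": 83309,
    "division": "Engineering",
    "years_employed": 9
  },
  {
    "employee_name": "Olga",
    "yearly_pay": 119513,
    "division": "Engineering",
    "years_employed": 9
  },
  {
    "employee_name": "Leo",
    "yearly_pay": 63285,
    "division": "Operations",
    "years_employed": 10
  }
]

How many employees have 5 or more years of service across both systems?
9

Reconcile schemas: "tenure" (system_hr1) = "years_employed" (system_hr2) = years of service

From system_hr1: 4 employees with >= 5 years
From system_hr2: 5 employees with >= 5 years

Total: 4 + 5 = 9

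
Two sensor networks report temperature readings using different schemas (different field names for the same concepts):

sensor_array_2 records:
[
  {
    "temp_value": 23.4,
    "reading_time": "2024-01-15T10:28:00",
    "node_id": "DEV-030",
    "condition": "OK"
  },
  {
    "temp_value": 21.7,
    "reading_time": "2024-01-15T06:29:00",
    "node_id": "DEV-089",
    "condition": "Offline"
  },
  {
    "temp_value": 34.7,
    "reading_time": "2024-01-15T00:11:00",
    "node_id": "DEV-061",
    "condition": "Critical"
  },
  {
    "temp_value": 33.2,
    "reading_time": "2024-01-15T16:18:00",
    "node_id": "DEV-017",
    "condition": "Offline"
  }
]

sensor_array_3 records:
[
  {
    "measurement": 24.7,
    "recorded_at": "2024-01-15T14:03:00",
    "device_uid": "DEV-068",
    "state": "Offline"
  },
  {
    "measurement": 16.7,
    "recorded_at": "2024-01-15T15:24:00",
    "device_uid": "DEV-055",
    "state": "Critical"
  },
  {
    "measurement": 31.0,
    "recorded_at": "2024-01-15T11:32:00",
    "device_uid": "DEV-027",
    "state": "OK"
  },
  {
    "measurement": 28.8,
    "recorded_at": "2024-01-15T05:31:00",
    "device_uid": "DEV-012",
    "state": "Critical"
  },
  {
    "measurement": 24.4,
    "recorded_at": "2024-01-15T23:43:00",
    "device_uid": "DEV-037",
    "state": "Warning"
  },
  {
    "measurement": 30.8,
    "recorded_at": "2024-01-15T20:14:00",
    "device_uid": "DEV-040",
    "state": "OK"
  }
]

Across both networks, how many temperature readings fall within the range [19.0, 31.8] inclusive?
7

Schema mapping: "temp_value" (sensor_array_2) = "measurement" (sensor_array_3) = temperature

Readings in [19.0, 31.8] from sensor_array_2: 2
Readings in [19.0, 31.8] from sensor_array_3: 5

Total count: 2 + 5 = 7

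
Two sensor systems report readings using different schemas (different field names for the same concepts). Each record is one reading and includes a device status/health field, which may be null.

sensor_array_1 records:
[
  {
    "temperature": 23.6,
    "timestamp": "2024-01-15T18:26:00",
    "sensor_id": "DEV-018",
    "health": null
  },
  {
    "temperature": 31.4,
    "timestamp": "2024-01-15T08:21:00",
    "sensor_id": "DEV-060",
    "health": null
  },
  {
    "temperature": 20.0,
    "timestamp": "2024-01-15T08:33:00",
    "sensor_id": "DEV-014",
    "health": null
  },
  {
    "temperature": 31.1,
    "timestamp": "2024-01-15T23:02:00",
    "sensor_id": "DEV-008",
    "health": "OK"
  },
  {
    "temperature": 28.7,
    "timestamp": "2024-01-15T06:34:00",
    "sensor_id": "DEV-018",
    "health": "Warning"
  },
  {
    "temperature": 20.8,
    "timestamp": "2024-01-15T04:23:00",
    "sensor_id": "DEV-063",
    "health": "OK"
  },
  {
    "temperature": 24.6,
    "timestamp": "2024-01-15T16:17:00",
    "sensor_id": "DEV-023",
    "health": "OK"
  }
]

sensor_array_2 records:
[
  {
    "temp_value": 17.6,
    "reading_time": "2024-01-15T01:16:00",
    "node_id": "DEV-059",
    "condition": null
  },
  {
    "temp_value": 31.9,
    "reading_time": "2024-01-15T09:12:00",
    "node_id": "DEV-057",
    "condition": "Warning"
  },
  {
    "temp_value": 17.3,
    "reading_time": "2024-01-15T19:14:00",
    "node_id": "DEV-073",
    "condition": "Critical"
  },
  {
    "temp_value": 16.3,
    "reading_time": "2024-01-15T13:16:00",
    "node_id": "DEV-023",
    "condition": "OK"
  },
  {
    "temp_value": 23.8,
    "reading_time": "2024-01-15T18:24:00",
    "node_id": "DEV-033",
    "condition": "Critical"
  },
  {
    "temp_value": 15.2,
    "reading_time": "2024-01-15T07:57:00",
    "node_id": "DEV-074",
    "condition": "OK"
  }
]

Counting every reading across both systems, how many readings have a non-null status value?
9

Schema mapping: "health" (sensor_array_1) = "condition" (sensor_array_2) = status

Non-null in sensor_array_1: 4
Non-null in sensor_array_2: 5

Total non-null: 4 + 5 = 9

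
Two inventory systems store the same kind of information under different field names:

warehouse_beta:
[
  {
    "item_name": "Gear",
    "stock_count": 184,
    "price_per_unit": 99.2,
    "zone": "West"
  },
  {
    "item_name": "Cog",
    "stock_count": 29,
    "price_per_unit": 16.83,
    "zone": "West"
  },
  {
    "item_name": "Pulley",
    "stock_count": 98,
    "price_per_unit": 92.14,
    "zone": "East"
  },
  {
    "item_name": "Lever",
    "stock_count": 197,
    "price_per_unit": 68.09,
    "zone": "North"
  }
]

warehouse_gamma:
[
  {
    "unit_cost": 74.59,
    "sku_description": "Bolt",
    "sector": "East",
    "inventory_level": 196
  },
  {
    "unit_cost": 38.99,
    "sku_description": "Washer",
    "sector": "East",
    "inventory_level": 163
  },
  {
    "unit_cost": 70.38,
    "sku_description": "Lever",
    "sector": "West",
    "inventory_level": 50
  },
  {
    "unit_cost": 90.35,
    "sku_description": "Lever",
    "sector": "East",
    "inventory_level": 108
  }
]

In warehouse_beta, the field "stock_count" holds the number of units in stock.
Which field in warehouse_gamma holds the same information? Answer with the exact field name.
inventory_level

In warehouse_beta, "stock_count" holds the number of units in stock.
The fields in warehouse_gamma are: "unit_cost", "sku_description", "sector", "inventory_level".
"inventory_level" is the match: the name refers to the same concept and its values are whole-number counts (e.g. 196, 163).
The other fields ("unit_cost", "sku_description", "sector") hold different kinds of data.

So "stock_count" in warehouse_beta corresponds to "inventory_level" in warehouse_gamma.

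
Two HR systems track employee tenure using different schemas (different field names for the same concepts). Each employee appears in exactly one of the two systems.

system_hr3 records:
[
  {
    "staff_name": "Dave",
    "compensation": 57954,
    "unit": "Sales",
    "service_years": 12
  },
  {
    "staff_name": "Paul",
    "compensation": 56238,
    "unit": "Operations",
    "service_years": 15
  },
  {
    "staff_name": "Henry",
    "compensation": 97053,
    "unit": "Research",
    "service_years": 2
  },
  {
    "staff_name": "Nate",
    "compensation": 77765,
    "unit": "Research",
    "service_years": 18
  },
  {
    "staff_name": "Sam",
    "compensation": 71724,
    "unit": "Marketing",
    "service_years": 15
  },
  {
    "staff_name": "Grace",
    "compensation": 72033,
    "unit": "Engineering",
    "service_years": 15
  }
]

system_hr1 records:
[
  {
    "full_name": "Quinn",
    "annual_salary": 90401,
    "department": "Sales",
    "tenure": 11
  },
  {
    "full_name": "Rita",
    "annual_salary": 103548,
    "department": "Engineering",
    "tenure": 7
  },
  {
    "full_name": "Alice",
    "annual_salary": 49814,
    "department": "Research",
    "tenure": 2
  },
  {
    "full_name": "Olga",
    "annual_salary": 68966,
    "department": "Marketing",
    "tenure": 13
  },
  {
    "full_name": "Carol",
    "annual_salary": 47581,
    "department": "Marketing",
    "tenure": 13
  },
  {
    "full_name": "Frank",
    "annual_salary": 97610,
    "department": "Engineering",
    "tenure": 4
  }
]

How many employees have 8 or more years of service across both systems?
8

Reconcile schemas: "service_years" (system_hr3) = "tenure" (system_hr1) = years of service

From system_hr3: 5 employees with >= 8 years
From system_hr1: 3 employees with >= 8 years

Total: 5 + 3 = 8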